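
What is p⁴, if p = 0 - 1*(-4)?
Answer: 256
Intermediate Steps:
p = 4 (p = 0 + 4 = 4)
p⁴ = 4⁴ = 256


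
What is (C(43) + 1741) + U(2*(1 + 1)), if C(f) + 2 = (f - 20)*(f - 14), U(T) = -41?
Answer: 2365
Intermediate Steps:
C(f) = -2 + (-20 + f)*(-14 + f) (C(f) = -2 + (f - 20)*(f - 14) = -2 + (-20 + f)*(-14 + f))
(C(43) + 1741) + U(2*(1 + 1)) = ((278 + 43**2 - 34*43) + 1741) - 41 = ((278 + 1849 - 1462) + 1741) - 41 = (665 + 1741) - 41 = 2406 - 41 = 2365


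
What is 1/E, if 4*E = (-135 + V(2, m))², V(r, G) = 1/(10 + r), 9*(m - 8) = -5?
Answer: 576/2621161 ≈ 0.00021975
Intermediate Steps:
m = 67/9 (m = 8 + (⅑)*(-5) = 8 - 5/9 = 67/9 ≈ 7.4444)
E = 2621161/576 (E = (-135 + 1/(10 + 2))²/4 = (-135 + 1/12)²/4 = (-1619/12)²/4 = (¼)*(2621161/144) = 2621161/576 ≈ 4550.6)
1/E = 1/(2621161/576) = 576/2621161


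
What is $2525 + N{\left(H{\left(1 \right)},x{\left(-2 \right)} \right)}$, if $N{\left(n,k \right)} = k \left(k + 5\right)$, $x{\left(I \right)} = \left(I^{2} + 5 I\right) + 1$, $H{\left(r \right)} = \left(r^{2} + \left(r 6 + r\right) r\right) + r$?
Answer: $2525$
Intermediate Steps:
$H{\left(r \right)} = r + 8 r^{2}$ ($H{\left(r \right)} = \left(r^{2} + \left(6 r + r\right) r\right) + r = \left(r^{2} + 7 r r\right) + r = \left(r^{2} + 7 r^{2}\right) + r = 8 r^{2} + r = r + 8 r^{2}$)
$x{\left(I \right)} = 1 + I^{2} + 5 I$
$N{\left(n,k \right)} = k \left(5 + k\right)$
$2525 + N{\left(H{\left(1 \right)},x{\left(-2 \right)} \right)} = 2525 + \left(1 + \left(-2\right)^{2} + 5 \left(-2\right)\right) \left(5 + \left(1 + \left(-2\right)^{2} + 5 \left(-2\right)\right)\right) = 2525 + \left(1 + 4 - 10\right) \left(5 + \left(1 + 4 - 10\right)\right) = 2525 - 5 \left(5 - 5\right) = 2525 - 0 = 2525 + 0 = 2525$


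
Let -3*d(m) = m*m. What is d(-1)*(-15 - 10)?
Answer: 25/3 ≈ 8.3333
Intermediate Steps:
d(m) = -m**2/3 (d(m) = -m*m/3 = -m**2/3)
d(-1)*(-15 - 10) = (-1/3*(-1)**2)*(-15 - 10) = -1/3*1*(-25) = -1/3*(-25) = 25/3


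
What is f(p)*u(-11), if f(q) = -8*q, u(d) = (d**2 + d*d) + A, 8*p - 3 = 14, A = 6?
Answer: -4216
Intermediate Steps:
p = 17/8 (p = 3/8 + (1/8)*14 = 3/8 + 7/4 = 17/8 ≈ 2.1250)
u(d) = 6 + 2*d**2 (u(d) = (d**2 + d*d) + 6 = (d**2 + d**2) + 6 = 2*d**2 + 6 = 6 + 2*d**2)
f(p)*u(-11) = (-8*17/8)*(6 + 2*(-11)**2) = -17*(6 + 2*121) = -17*(6 + 242) = -17*248 = -4216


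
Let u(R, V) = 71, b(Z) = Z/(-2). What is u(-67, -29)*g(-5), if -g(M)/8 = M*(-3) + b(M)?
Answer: -9940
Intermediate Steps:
b(Z) = -Z/2 (b(Z) = Z*(-½) = -Z/2)
g(M) = 28*M (g(M) = -8*(M*(-3) - M/2) = -8*(-3*M - M/2) = -(-28)*M = 28*M)
u(-67, -29)*g(-5) = 71*(28*(-5)) = 71*(-140) = -9940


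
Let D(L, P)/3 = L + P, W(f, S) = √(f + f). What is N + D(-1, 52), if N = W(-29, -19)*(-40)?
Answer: 153 - 40*I*√58 ≈ 153.0 - 304.63*I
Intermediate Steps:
W(f, S) = √2*√f (W(f, S) = √(2*f) = √2*√f)
N = -40*I*√58 (N = (√2*√(-29))*(-40) = (√2*(I*√29))*(-40) = (I*√58)*(-40) = -40*I*√58 ≈ -304.63*I)
D(L, P) = 3*L + 3*P (D(L, P) = 3*(L + P) = 3*L + 3*P)
N + D(-1, 52) = -40*I*√58 + (3*(-1) + 3*52) = -40*I*√58 + (-3 + 156) = -40*I*√58 + 153 = 153 - 40*I*√58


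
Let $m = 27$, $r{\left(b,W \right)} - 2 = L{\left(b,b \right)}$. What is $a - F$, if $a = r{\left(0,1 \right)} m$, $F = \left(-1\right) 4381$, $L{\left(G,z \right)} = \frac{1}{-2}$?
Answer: $\frac{8843}{2} \approx 4421.5$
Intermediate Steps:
$L{\left(G,z \right)} = - \frac{1}{2}$
$r{\left(b,W \right)} = \frac{3}{2}$ ($r{\left(b,W \right)} = 2 - \frac{1}{2} = \frac{3}{2}$)
$F = -4381$
$a = \frac{81}{2}$ ($a = \frac{3}{2} \cdot 27 = \frac{81}{2} \approx 40.5$)
$a - F = \frac{81}{2} - -4381 = \frac{81}{2} + 4381 = \frac{8843}{2}$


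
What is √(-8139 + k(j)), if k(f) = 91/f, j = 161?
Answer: 4*I*√269077/23 ≈ 90.213*I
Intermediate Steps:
√(-8139 + k(j)) = √(-8139 + 91/161) = √(-8139 + 91*(1/161)) = √(-8139 + 13/23) = √(-187184/23) = 4*I*√269077/23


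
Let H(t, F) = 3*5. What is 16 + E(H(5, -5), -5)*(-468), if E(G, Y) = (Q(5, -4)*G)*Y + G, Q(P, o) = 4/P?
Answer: 21076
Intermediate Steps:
H(t, F) = 15
E(G, Y) = G + 4*G*Y/5 (E(G, Y) = ((4/5)*G)*Y + G = ((4*(⅕))*G)*Y + G = (4*G/5)*Y + G = 4*G*Y/5 + G = G + 4*G*Y/5)
16 + E(H(5, -5), -5)*(-468) = 16 + ((⅕)*15*(5 + 4*(-5)))*(-468) = 16 + ((⅕)*15*(5 - 20))*(-468) = 16 + ((⅕)*15*(-15))*(-468) = 16 - 45*(-468) = 16 + 21060 = 21076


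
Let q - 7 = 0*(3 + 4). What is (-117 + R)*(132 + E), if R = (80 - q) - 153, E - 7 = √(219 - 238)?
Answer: -27383 - 197*I*√19 ≈ -27383.0 - 858.7*I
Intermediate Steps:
q = 7 (q = 7 + 0*(3 + 4) = 7 + 0*7 = 7 + 0 = 7)
E = 7 + I*√19 (E = 7 + √(219 - 238) = 7 + √(-19) = 7 + I*√19 ≈ 7.0 + 4.3589*I)
R = -80 (R = (80 - 1*7) - 153 = (80 - 7) - 153 = 73 - 153 = -80)
(-117 + R)*(132 + E) = (-117 - 80)*(132 + (7 + I*√19)) = -197*(139 + I*√19) = -27383 - 197*I*√19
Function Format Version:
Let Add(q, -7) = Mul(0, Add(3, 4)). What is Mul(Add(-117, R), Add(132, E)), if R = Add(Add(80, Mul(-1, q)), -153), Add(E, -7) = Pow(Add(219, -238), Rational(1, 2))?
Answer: Add(-27383, Mul(-197, I, Pow(19, Rational(1, 2)))) ≈ Add(-27383., Mul(-858.70, I))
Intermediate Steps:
q = 7 (q = Add(7, Mul(0, Add(3, 4))) = Add(7, Mul(0, 7)) = Add(7, 0) = 7)
E = Add(7, Mul(I, Pow(19, Rational(1, 2)))) (E = Add(7, Pow(Add(219, -238), Rational(1, 2))) = Add(7, Pow(-19, Rational(1, 2))) = Add(7, Mul(I, Pow(19, Rational(1, 2)))) ≈ Add(7.0000, Mul(4.3589, I)))
R = -80 (R = Add(Add(80, Mul(-1, 7)), -153) = Add(Add(80, -7), -153) = Add(73, -153) = -80)
Mul(Add(-117, R), Add(132, E)) = Mul(Add(-117, -80), Add(132, Add(7, Mul(I, Pow(19, Rational(1, 2)))))) = Mul(-197, Add(139, Mul(I, Pow(19, Rational(1, 2))))) = Add(-27383, Mul(-197, I, Pow(19, Rational(1, 2))))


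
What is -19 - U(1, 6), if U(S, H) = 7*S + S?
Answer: -27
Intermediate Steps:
U(S, H) = 8*S
-19 - U(1, 6) = -19 - 8 = -27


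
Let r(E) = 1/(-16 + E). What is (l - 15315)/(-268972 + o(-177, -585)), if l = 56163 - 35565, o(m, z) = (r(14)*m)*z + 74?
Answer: -10566/641341 ≈ -0.016475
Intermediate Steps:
o(m, z) = 74 - m*z/2 (o(m, z) = (m/(-16 + 14))*z + 74 = (m/(-2))*z + 74 = (-m/2)*z + 74 = -m*z/2 + 74 = 74 - m*z/2)
l = 20598
(l - 15315)/(-268972 + o(-177, -585)) = (20598 - 15315)/(-268972 + (74 - ½*(-177)*(-585))) = 5283/(-268972 + (74 - 103545/2)) = 5283/(-268972 - 103397/2) = 5283/(-641341/2) = 5283*(-2/641341) = -10566/641341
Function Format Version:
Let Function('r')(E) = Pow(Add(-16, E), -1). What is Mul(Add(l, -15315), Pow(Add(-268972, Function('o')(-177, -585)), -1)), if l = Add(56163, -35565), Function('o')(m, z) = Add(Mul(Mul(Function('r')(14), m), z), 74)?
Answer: Rational(-10566, 641341) ≈ -0.016475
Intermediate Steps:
Function('o')(m, z) = Add(74, Mul(Rational(-1, 2), m, z)) (Function('o')(m, z) = Add(Mul(Mul(Pow(Add(-16, 14), -1), m), z), 74) = Add(Mul(Mul(Pow(-2, -1), m), z), 74) = Add(Mul(Mul(Rational(-1, 2), m), z), 74) = Add(Mul(Rational(-1, 2), m, z), 74) = Add(74, Mul(Rational(-1, 2), m, z)))
l = 20598
Mul(Add(l, -15315), Pow(Add(-268972, Function('o')(-177, -585)), -1)) = Mul(Add(20598, -15315), Pow(Add(-268972, Add(74, Mul(Rational(-1, 2), -177, -585))), -1)) = Mul(5283, Pow(Add(-268972, Add(74, Rational(-103545, 2))), -1)) = Mul(5283, Pow(Add(-268972, Rational(-103397, 2)), -1)) = Mul(5283, Pow(Rational(-641341, 2), -1)) = Mul(5283, Rational(-2, 641341)) = Rational(-10566, 641341)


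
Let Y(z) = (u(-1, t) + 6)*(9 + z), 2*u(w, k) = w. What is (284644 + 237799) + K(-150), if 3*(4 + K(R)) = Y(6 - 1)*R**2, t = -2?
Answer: 1099939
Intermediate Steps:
u(w, k) = w/2
Y(z) = 99/2 + 11*z/2 (Y(z) = ((1/2)*(-1) + 6)*(9 + z) = (-1/2 + 6)*(9 + z) = 11*(9 + z)/2 = 99/2 + 11*z/2)
K(R) = -4 + 77*R**2/3 (K(R) = -4 + ((99/2 + 11*(6 - 1)/2)*R**2)/3 = -4 + ((99/2 + (11/2)*5)*R**2)/3 = -4 + ((99/2 + 55/2)*R**2)/3 = -4 + (77*R**2)/3 = -4 + 77*R**2/3)
(284644 + 237799) + K(-150) = (284644 + 237799) + (-4 + (77/3)*(-150)**2) = 522443 + (-4 + (77/3)*22500) = 522443 + (-4 + 577500) = 522443 + 577496 = 1099939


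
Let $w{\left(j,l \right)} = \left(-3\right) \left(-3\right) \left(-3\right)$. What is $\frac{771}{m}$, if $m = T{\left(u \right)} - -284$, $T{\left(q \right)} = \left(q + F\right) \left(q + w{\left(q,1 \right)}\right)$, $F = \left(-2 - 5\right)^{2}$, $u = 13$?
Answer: $- \frac{771}{584} \approx -1.3202$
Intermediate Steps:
$w{\left(j,l \right)} = -27$ ($w{\left(j,l \right)} = 9 \left(-3\right) = -27$)
$F = 49$ ($F = \left(-7\right)^{2} = 49$)
$T{\left(q \right)} = \left(-27 + q\right) \left(49 + q\right)$ ($T{\left(q \right)} = \left(q + 49\right) \left(q - 27\right) = \left(49 + q\right) \left(-27 + q\right) = \left(-27 + q\right) \left(49 + q\right)$)
$m = -584$ ($m = \left(-1323 + 13^{2} + 22 \cdot 13\right) - -284 = \left(-1323 + 169 + 286\right) + 284 = -868 + 284 = -584$)
$\frac{771}{m} = \frac{771}{-584} = 771 \left(- \frac{1}{584}\right) = - \frac{771}{584}$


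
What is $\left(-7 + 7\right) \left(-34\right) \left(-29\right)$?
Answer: $0$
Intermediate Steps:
$\left(-7 + 7\right) \left(-34\right) \left(-29\right) = 0 \left(-34\right) \left(-29\right) = 0 \left(-29\right) = 0$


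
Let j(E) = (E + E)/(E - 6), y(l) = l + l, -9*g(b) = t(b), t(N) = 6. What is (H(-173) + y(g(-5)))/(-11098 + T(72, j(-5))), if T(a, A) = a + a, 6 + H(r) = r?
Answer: 541/32862 ≈ 0.016463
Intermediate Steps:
g(b) = -⅔ (g(b) = -⅑*6 = -⅔)
H(r) = -6 + r
y(l) = 2*l
j(E) = 2*E/(-6 + E) (j(E) = (2*E)/(-6 + E) = 2*E/(-6 + E))
T(a, A) = 2*a
(H(-173) + y(g(-5)))/(-11098 + T(72, j(-5))) = ((-6 - 173) + 2*(-⅔))/(-11098 + 2*72) = (-179 - 4/3)/(-11098 + 144) = -541/3/(-10954) = -541/3*(-1/10954) = 541/32862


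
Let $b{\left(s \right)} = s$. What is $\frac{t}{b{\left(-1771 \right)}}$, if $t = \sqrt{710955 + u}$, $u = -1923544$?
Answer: $- \frac{i \sqrt{1212589}}{1771} \approx - 0.62178 i$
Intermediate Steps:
$t = i \sqrt{1212589}$ ($t = \sqrt{710955 - 1923544} = \sqrt{-1212589} = i \sqrt{1212589} \approx 1101.2 i$)
$\frac{t}{b{\left(-1771 \right)}} = \frac{i \sqrt{1212589}}{-1771} = i \sqrt{1212589} \left(- \frac{1}{1771}\right) = - \frac{i \sqrt{1212589}}{1771}$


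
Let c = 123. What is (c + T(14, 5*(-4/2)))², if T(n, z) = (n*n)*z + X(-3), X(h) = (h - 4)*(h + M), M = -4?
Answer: 3196944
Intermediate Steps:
X(h) = (-4 + h)² (X(h) = (h - 4)*(h - 4) = (-4 + h)*(-4 + h) = (-4 + h)²)
T(n, z) = 49 + z*n² (T(n, z) = (n*n)*z + (16 + (-3)² - 8*(-3)) = n²*z + (16 + 9 + 24) = z*n² + 49 = 49 + z*n²)
(c + T(14, 5*(-4/2)))² = (123 + (49 + (5*(-4/2))*14²))² = (123 + (49 + (5*(-4*½))*196))² = (123 + (49 + (5*(-2))*196))² = (123 + (49 - 10*196))² = (123 + (49 - 1960))² = (123 - 1911)² = (-1788)² = 3196944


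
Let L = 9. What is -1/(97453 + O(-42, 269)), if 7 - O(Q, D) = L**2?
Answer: -1/97379 ≈ -1.0269e-5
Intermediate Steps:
O(Q, D) = -74 (O(Q, D) = 7 - 1*9**2 = 7 - 1*81 = 7 - 81 = -74)
-1/(97453 + O(-42, 269)) = -1/(97453 - 74) = -1/97379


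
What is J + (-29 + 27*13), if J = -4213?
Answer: -3891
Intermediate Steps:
J + (-29 + 27*13) = -4213 + (-29 + 27*13) = -4213 + (-29 + 351) = -4213 + 322 = -3891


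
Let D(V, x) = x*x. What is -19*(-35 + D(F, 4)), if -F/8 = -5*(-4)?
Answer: 361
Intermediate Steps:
F = -160 (F = -(-40)*(-4) = -8*20 = -160)
D(V, x) = x**2
-19*(-35 + D(F, 4)) = -19*(-35 + 4**2) = -19*(-35 + 16) = -19*(-19) = 361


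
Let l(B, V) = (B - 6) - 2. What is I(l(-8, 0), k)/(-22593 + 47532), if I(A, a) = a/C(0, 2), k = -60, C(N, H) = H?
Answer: -10/8313 ≈ -0.0012029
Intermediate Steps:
l(B, V) = -8 + B (l(B, V) = (-6 + B) - 2 = -8 + B)
I(A, a) = a/2
I(l(-8, 0), k)/(-22593 + 47532) = ((1/2)*(-60))/(-22593 + 47532) = -30/24939 = -30*1/24939 = -10/8313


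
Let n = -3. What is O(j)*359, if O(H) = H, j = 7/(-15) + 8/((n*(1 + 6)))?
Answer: -31951/105 ≈ -304.30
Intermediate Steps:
j = -89/105 (j = 7/(-15) + 8/((-3*(1 + 6))) = 7*(-1/15) + 8/((-3*7)) = -7/15 + 8/(-21) = -7/15 + 8*(-1/21) = -7/15 - 8/21 = -89/105 ≈ -0.84762)
O(j)*359 = -89/105*359 = -31951/105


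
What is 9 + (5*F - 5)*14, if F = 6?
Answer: 359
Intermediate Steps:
9 + (5*F - 5)*14 = 9 + (5*6 - 5)*14 = 9 + (30 - 5)*14 = 9 + 25*14 = 9 + 350 = 359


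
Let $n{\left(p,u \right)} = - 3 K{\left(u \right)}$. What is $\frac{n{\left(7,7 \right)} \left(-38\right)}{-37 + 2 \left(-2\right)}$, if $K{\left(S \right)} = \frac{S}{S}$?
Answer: $- \frac{114}{41} \approx -2.7805$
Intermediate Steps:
$K{\left(S \right)} = 1$
$n{\left(p,u \right)} = -3$ ($n{\left(p,u \right)} = \left(-3\right) 1 = -3$)
$\frac{n{\left(7,7 \right)} \left(-38\right)}{-37 + 2 \left(-2\right)} = \frac{\left(-3\right) \left(-38\right)}{-37 + 2 \left(-2\right)} = \frac{114}{-37 - 4} = \frac{114}{-41} = 114 \left(- \frac{1}{41}\right) = - \frac{114}{41}$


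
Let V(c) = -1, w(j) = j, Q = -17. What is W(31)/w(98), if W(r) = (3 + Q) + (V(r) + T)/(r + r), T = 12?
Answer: -857/6076 ≈ -0.14105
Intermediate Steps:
W(r) = -14 + 11/(2*r) (W(r) = (3 - 17) + (-1 + 12)/(r + r) = -14 + 11/((2*r)) = -14 + 11*(1/(2*r)) = -14 + 11/(2*r))
W(31)/w(98) = (-14 + (11/2)/31)/98 = (-14 + (11/2)*(1/31))*(1/98) = (-14 + 11/62)*(1/98) = -857/62*1/98 = -857/6076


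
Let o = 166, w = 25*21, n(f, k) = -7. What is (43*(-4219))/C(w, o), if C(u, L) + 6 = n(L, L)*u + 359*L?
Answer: -181417/55913 ≈ -3.2446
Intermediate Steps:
w = 525
C(u, L) = -6 - 7*u + 359*L (C(u, L) = -6 + (-7*u + 359*L) = -6 - 7*u + 359*L)
(43*(-4219))/C(w, o) = (43*(-4219))/(-6 - 7*525 + 359*166) = -181417/(-6 - 3675 + 59594) = -181417/55913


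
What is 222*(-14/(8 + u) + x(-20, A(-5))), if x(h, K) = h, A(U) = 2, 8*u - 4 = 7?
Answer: -119288/25 ≈ -4771.5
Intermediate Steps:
u = 11/8 (u = 1/2 + (1/8)*7 = 1/2 + 7/8 = 11/8 ≈ 1.3750)
222*(-14/(8 + u) + x(-20, A(-5))) = 222*(-14/(8 + 11/8) - 20) = 222*(-14/75/8 - 20) = 222*(-14*8/75 - 20) = 222*(-112/75 - 20) = 222*(-1612/75) = -119288/25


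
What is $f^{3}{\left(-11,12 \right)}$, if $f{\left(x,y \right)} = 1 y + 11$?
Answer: $12167$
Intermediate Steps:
$f{\left(x,y \right)} = 11 + y$ ($f{\left(x,y \right)} = y + 11 = 11 + y$)
$f^{3}{\left(-11,12 \right)} = \left(11 + 12\right)^{3} = 23^{3} = 12167$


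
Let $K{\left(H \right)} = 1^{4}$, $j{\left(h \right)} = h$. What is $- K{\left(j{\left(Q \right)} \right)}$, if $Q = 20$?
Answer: $-1$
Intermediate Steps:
$K{\left(H \right)} = 1$
$- K{\left(j{\left(Q \right)} \right)} = \left(-1\right) 1 = -1$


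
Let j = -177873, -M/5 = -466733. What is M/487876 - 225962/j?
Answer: 525337431257/86779967748 ≈ 6.0537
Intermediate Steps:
M = 2333665 (M = -5*(-466733) = 2333665)
M/487876 - 225962/j = 2333665/487876 - 225962/(-177873) = 2333665*(1/487876) - 225962*(-1/177873) = 2333665/487876 + 225962/177873 = 525337431257/86779967748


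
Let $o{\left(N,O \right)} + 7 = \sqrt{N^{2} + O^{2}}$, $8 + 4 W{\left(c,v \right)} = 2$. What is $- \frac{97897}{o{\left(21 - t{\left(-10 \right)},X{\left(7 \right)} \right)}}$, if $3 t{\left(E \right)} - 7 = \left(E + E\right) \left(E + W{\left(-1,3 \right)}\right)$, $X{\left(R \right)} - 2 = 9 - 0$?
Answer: $\frac{97897}{7 - \sqrt{3485}} \approx -1881.4$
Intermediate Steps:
$X{\left(R \right)} = 11$ ($X{\left(R \right)} = 2 + \left(9 - 0\right) = 2 + \left(9 + 0\right) = 2 + 9 = 11$)
$W{\left(c,v \right)} = - \frac{3}{2}$ ($W{\left(c,v \right)} = -2 + \frac{1}{4} \cdot 2 = -2 + \frac{1}{2} = - \frac{3}{2}$)
$t{\left(E \right)} = \frac{7}{3} + \frac{2 E \left(- \frac{3}{2} + E\right)}{3}$ ($t{\left(E \right)} = \frac{7}{3} + \frac{\left(E + E\right) \left(E - \frac{3}{2}\right)}{3} = \frac{7}{3} + \frac{2 E \left(- \frac{3}{2} + E\right)}{3}$)
$o{\left(N,O \right)} = -7 + \sqrt{N^{2} + O^{2}}$
$- \frac{97897}{o{\left(21 - t{\left(-10 \right)},X{\left(7 \right)} \right)}} = - \frac{97897}{-7 + \sqrt{\left(21 - \left(\frac{7}{3} - -10 + \frac{2 \left(-10\right)^{2}}{3}\right)\right)^{2} + 11^{2}}} = - \frac{97897}{-7 + \sqrt{\left(21 - \left(\frac{7}{3} + 10 + \frac{2}{3} \cdot 100\right)\right)^{2} + 121}} = - \frac{97897}{-7 + \sqrt{\left(21 - \left(\frac{7}{3} + 10 + \frac{200}{3}\right)\right)^{2} + 121}} = - \frac{97897}{-7 + \sqrt{\left(21 - 79\right)^{2} + 121}} = - \frac{97897}{-7 + \sqrt{\left(-58\right)^{2} + 121}} = - \frac{97897}{-7 + \sqrt{3364 + 121}} = - \frac{97897}{-7 + \sqrt{3485}}$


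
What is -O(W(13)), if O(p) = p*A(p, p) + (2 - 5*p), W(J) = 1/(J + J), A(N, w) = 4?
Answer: -51/26 ≈ -1.9615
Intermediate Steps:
W(J) = 1/(2*J)
O(p) = 2 - p (O(p) = p*4 + (2 - 5*p) = 4*p + (2 - 5*p) = 2 - p)
-O(W(13)) = -(2 - 1/(2*13)) = -(2 - 1*1/26) = -(2 - 1/26) = -1*51/26 = -51/26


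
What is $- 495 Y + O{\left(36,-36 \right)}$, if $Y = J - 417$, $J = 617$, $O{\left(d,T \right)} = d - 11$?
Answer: $-98975$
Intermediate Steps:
$O{\left(d,T \right)} = -11 + d$ ($O{\left(d,T \right)} = d - 11 = -11 + d$)
$Y = 200$ ($Y = 617 - 417 = 200$)
$- 495 Y + O{\left(36,-36 \right)} = \left(-495\right) 200 + \left(-11 + 36\right) = -99000 + 25 = -98975$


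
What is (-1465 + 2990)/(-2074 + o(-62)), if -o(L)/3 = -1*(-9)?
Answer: -1525/2101 ≈ -0.72584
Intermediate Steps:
o(L) = -27 (o(L) = -(-3)*(-9) = -3*9 = -27)
(-1465 + 2990)/(-2074 + o(-62)) = (-1465 + 2990)/(-2074 - 27) = 1525/(-2101) = 1525*(-1/2101) = -1525/2101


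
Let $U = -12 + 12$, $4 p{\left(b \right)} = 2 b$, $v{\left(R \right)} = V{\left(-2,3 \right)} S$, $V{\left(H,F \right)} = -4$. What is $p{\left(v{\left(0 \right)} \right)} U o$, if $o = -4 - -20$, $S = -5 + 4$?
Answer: $0$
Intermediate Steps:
$S = -1$
$v{\left(R \right)} = 4$ ($v{\left(R \right)} = \left(-4\right) \left(-1\right) = 4$)
$p{\left(b \right)} = \frac{b}{2}$ ($p{\left(b \right)} = \frac{2 b}{4} = \frac{b}{2}$)
$o = 16$ ($o = -4 + 20 = 16$)
$U = 0$
$p{\left(v{\left(0 \right)} \right)} U o = \frac{1}{2} \cdot 4 \cdot 0 \cdot 16 = 2 \cdot 0 \cdot 16 = 0 \cdot 16 = 0$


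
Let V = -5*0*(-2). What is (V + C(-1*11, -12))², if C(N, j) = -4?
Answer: 16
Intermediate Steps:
V = 0 (V = 0*(-2) = 0)
(V + C(-1*11, -12))² = (0 - 4)² = (-4)² = 16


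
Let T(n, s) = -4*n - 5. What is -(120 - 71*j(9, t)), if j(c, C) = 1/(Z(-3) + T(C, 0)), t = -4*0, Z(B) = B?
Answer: -1031/8 ≈ -128.88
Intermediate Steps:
T(n, s) = -5 - 4*n
t = 0
j(c, C) = 1/(-8 - 4*C) (j(c, C) = 1/(-3 + (-5 - 4*C)) = 1/(-8 - 4*C))
-(120 - 71*j(9, t)) = -(120 - (-71)/(8 + 4*0)) = -(120 - (-71)/(8 + 0)) = -(120 - (-71)/8) = -(120 - 71*(-⅛)) = -(120 + 71/8) = -1*1031/8 = -1031/8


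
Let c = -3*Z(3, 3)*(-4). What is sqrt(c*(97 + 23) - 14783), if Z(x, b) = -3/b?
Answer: I*sqrt(16223) ≈ 127.37*I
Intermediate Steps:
c = -12 (c = -(-9)/3*(-4) = -3*(-1)*(-4) = 3*(-4) = -12)
sqrt(c*(97 + 23) - 14783) = sqrt(-12*(97 + 23) - 14783) = sqrt(-12*120 - 14783) = sqrt(-1440 - 14783) = sqrt(-16223) = I*sqrt(16223)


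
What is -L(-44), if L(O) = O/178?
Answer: 22/89 ≈ 0.24719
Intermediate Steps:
L(O) = O/178 (L(O) = O*(1/178) = O/178)
-L(-44) = -(-44)/178 = -1*(-22/89) = 22/89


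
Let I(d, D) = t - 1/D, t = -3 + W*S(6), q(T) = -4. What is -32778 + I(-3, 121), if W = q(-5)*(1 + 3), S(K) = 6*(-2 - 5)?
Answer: -3885190/121 ≈ -32109.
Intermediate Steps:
S(K) = -42 (S(K) = 6*(-7) = -42)
W = -16 (W = -4*(1 + 3) = -4*4 = -16)
t = 669 (t = -3 - 16*(-42) = -3 + 672 = 669)
I(d, D) = 669 - 1/D
-32778 + I(-3, 121) = -32778 + (669 - 1/121) = -32778 + 80948/121 = -3885190/121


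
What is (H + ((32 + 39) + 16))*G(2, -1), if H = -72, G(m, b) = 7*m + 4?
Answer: 270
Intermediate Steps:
G(m, b) = 4 + 7*m
(H + ((32 + 39) + 16))*G(2, -1) = (-72 + ((32 + 39) + 16))*(4 + 7*2) = (-72 + (71 + 16))*(4 + 14) = (-72 + 87)*18 = 15*18 = 270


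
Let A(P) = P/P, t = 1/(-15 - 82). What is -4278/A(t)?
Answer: -4278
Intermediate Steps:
t = -1/97 (t = 1/(-97) = -1/97 ≈ -0.010309)
A(P) = 1
-4278/A(t) = -4278/1 = -4278*1 = -4278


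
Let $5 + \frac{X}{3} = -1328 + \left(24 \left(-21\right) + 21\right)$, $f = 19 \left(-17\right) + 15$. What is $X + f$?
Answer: $-5756$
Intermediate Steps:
$f = -308$ ($f = -323 + 15 = -308$)
$X = -5448$ ($X = -15 + 3 \left(-1328 + \left(24 \left(-21\right) + 21\right)\right) = -15 + 3 \left(-1328 + \left(-504 + 21\right)\right) = -15 + 3 \left(-1328 - 483\right) = -15 + 3 \left(-1811\right) = -15 - 5433 = -5448$)
$X + f = -5448 - 308 = -5756$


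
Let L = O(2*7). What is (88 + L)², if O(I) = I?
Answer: 10404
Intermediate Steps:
L = 14 (L = 2*7 = 14)
(88 + L)² = (88 + 14)² = 102² = 10404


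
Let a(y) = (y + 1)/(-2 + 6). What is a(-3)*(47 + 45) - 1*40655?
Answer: -40701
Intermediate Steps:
a(y) = ¼ + y/4 (a(y) = (1 + y)/4 = (1 + y)*(¼) = ¼ + y/4)
a(-3)*(47 + 45) - 1*40655 = (¼ + (¼)*(-3))*(47 + 45) - 1*40655 = (¼ - ¾)*92 - 40655 = -½*92 - 40655 = -46 - 40655 = -40701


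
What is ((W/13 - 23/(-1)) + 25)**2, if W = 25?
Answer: 421201/169 ≈ 2492.3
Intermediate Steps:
((W/13 - 23/(-1)) + 25)**2 = ((25/13 - 23/(-1)) + 25)**2 = ((25*(1/13) - 23*(-1)) + 25)**2 = ((25/13 + 23) + 25)**2 = (324/13 + 25)**2 = (649/13)**2 = 421201/169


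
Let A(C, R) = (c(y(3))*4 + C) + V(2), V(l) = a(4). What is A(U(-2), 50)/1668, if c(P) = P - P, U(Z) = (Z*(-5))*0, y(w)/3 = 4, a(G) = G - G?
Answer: 0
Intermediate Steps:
a(G) = 0
y(w) = 12 (y(w) = 3*4 = 12)
U(Z) = 0 (U(Z) = -5*Z*0 = 0)
c(P) = 0
V(l) = 0
A(C, R) = C (A(C, R) = (0*4 + C) + 0 = (0 + C) + 0 = C + 0 = C)
A(U(-2), 50)/1668 = 0/1668 = 0*(1/1668) = 0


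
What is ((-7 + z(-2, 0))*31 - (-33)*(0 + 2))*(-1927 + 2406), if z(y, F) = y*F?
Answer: -72329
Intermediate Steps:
z(y, F) = F*y
((-7 + z(-2, 0))*31 - (-33)*(0 + 2))*(-1927 + 2406) = ((-7 + 0*(-2))*31 - (-33)*(0 + 2))*(-1927 + 2406) = ((-7 + 0)*31 - (-33)*2)*479 = (-7*31 - 33*(-2))*479 = (-217 + 66)*479 = -151*479 = -72329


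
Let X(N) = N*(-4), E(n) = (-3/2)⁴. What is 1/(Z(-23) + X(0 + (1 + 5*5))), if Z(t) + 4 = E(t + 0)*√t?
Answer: -1024/116181 - 16*I*√23/38727 ≈ -0.0088138 - 0.0019814*I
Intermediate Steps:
E(n) = 81/16 (E(n) = (-3*½)⁴ = (-3/2)⁴ = 81/16)
Z(t) = -4 + 81*√t/16
X(N) = -4*N
1/(Z(-23) + X(0 + (1 + 5*5))) = 1/((-4 + 81*√(-23)/16) - 4*(0 + (1 + 5*5))) = 1/((-4 + 81*(I*√23)/16) - 4*(0 + (1 + 25))) = 1/((-4 + 81*I*√23/16) - 4*(0 + 26)) = 1/((-4 + 81*I*√23/16) - 4*26) = 1/((-4 + 81*I*√23/16) - 104) = 1/(-108 + 81*I*√23/16)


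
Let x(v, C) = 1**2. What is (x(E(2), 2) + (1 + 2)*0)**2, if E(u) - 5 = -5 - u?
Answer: 1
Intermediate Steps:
E(u) = -u (E(u) = 5 + (-5 - u) = -u)
x(v, C) = 1
(x(E(2), 2) + (1 + 2)*0)**2 = (1 + (1 + 2)*0)**2 = (1 + 3*0)**2 = (1 + 0)**2 = 1**2 = 1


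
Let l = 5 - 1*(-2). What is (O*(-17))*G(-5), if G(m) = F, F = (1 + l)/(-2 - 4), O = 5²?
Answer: 1700/3 ≈ 566.67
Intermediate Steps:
l = 7 (l = 5 + 2 = 7)
O = 25
F = -4/3 (F = (1 + 7)/(-2 - 4) = 8/(-6) = 8*(-⅙) = -4/3 ≈ -1.3333)
G(m) = -4/3
(O*(-17))*G(-5) = (25*(-17))*(-4/3) = -425*(-4/3) = 1700/3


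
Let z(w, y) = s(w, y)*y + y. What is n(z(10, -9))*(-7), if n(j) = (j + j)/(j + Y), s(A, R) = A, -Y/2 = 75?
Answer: -462/83 ≈ -5.5663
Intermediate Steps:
Y = -150 (Y = -2*75 = -150)
z(w, y) = y + w*y (z(w, y) = w*y + y = y + w*y)
n(j) = 2*j/(-150 + j) (n(j) = (j + j)/(j - 150) = (2*j)/(-150 + j) = 2*j/(-150 + j))
n(z(10, -9))*(-7) = (2*(-9*(1 + 10))/(-150 - 9*(1 + 10)))*(-7) = (2*(-9*11)/(-150 - 9*11))*(-7) = (2*(-99)/(-150 - 99))*(-7) = (2*(-99)/(-249))*(-7) = (2*(-99)*(-1/249))*(-7) = (66/83)*(-7) = -462/83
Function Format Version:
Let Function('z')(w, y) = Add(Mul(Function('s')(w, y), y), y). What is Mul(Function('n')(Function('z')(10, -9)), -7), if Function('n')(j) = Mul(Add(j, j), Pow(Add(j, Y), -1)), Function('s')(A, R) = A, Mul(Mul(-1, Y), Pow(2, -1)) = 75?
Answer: Rational(-462, 83) ≈ -5.5663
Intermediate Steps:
Y = -150 (Y = Mul(-2, 75) = -150)
Function('z')(w, y) = Add(y, Mul(w, y)) (Function('z')(w, y) = Add(Mul(w, y), y) = Add(y, Mul(w, y)))
Function('n')(j) = Mul(2, j, Pow(Add(-150, j), -1)) (Function('n')(j) = Mul(Add(j, j), Pow(Add(j, -150), -1)) = Mul(Mul(2, j), Pow(Add(-150, j), -1)) = Mul(2, j, Pow(Add(-150, j), -1)))
Mul(Function('n')(Function('z')(10, -9)), -7) = Mul(Mul(2, Mul(-9, Add(1, 10)), Pow(Add(-150, Mul(-9, Add(1, 10))), -1)), -7) = Mul(Mul(2, Mul(-9, 11), Pow(Add(-150, Mul(-9, 11)), -1)), -7) = Mul(Mul(2, -99, Pow(Add(-150, -99), -1)), -7) = Mul(Mul(2, -99, Pow(-249, -1)), -7) = Mul(Mul(2, -99, Rational(-1, 249)), -7) = Mul(Rational(66, 83), -7) = Rational(-462, 83)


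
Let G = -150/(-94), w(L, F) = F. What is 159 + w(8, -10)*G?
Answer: 6723/47 ≈ 143.04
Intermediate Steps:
G = 75/47 (G = -150*(-1/94) = 75/47 ≈ 1.5957)
159 + w(8, -10)*G = 159 - 10*75/47 = 159 - 750/47 = 6723/47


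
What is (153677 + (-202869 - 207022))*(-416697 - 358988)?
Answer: 198741356590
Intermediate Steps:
(153677 + (-202869 - 207022))*(-416697 - 358988) = (153677 - 409891)*(-775685) = -256214*(-775685) = 198741356590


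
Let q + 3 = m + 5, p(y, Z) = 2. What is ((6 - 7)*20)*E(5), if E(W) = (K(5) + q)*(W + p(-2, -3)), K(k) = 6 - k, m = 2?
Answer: -700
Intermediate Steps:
q = 4 (q = -3 + (2 + 5) = -3 + 7 = 4)
E(W) = 10 + 5*W (E(W) = ((6 - 1*5) + 4)*(W + 2) = ((6 - 5) + 4)*(2 + W) = (1 + 4)*(2 + W) = 5*(2 + W) = 10 + 5*W)
((6 - 7)*20)*E(5) = ((6 - 7)*20)*(10 + 5*5) = (-1*20)*(10 + 25) = -20*35 = -700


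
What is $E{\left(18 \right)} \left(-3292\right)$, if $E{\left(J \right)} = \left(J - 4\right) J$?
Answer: $-829584$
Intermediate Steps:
$E{\left(J \right)} = J \left(-4 + J\right)$ ($E{\left(J \right)} = \left(-4 + J\right) J = J \left(-4 + J\right)$)
$E{\left(18 \right)} \left(-3292\right) = 18 \left(-4 + 18\right) \left(-3292\right) = 18 \cdot 14 \left(-3292\right) = 252 \left(-3292\right) = -829584$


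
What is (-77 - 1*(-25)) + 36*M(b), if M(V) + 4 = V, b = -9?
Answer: -520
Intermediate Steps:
M(V) = -4 + V
(-77 - 1*(-25)) + 36*M(b) = (-77 - 1*(-25)) + 36*(-4 - 9) = (-77 + 25) + 36*(-13) = -52 - 468 = -520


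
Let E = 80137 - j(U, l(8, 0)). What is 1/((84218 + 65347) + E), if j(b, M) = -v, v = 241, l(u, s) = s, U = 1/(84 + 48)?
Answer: 1/229943 ≈ 4.3489e-6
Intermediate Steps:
U = 1/132 ≈ 0.0075758
j(b, M) = -241 (j(b, M) = -1*241 = -241)
E = 80378 (E = 80137 - 1*(-241) = 80137 + 241 = 80378)
1/((84218 + 65347) + E) = 1/((84218 + 65347) + 80378) = 1/(149565 + 80378) = 1/229943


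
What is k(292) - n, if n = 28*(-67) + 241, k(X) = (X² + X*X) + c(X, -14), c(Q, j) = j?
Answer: 172149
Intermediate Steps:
k(X) = -14 + 2*X² (k(X) = (X² + X*X) - 14 = (X² + X²) - 14 = 2*X² - 14 = -14 + 2*X²)
n = -1635 (n = -1876 + 241 = -1635)
k(292) - n = (-14 + 2*292²) - 1*(-1635) = (-14 + 2*85264) + 1635 = (-14 + 170528) + 1635 = 170514 + 1635 = 172149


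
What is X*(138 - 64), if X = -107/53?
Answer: -7918/53 ≈ -149.40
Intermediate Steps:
X = -107/53 (X = -107*1/53 = -107/53 ≈ -2.0189)
X*(138 - 64) = -107*(138 - 64)/53 = -107/53*74 = -7918/53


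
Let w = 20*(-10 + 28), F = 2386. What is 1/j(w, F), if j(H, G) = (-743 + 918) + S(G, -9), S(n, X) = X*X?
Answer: 1/256 ≈ 0.0039063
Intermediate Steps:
S(n, X) = X**2
w = 360 (w = 20*18 = 360)
j(H, G) = 256 (j(H, G) = (-743 + 918) + (-9)**2 = 175 + 81 = 256)
1/j(w, F) = 1/256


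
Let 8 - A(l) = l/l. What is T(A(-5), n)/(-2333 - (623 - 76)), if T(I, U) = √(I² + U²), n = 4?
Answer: -√65/2880 ≈ -0.0027994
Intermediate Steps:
A(l) = 7 (A(l) = 8 - l/l = 8 - 1*1 = 8 - 1 = 7)
T(A(-5), n)/(-2333 - (623 - 76)) = √(7² + 4²)/(-2333 - (623 - 76)) = √(49 + 16)/(-2333 - 1*547) = √65/(-2333 - 547) = √65/(-2880) = -√65/2880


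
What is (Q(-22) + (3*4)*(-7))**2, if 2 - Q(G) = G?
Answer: 3600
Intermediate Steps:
Q(G) = 2 - G
(Q(-22) + (3*4)*(-7))**2 = ((2 - 1*(-22)) + (3*4)*(-7))**2 = ((2 + 22) + 12*(-7))**2 = (24 - 84)**2 = (-60)**2 = 3600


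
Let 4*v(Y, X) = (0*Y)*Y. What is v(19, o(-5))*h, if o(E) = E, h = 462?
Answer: 0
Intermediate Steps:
v(Y, X) = 0 (v(Y, X) = ((0*Y)*Y)/4 = (0*Y)/4 = (1/4)*0 = 0)
v(19, o(-5))*h = 0*462 = 0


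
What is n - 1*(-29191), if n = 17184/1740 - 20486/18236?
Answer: 38605284751/1322110 ≈ 29200.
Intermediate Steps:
n = 11571741/1322110 (n = 17184*(1/1740) - 20486*1/18236 = 1432/145 - 10243/9118 = 11571741/1322110 ≈ 8.7525)
n - 1*(-29191) = 11571741/1322110 - 1*(-29191) = 11571741/1322110 + 29191 = 38605284751/1322110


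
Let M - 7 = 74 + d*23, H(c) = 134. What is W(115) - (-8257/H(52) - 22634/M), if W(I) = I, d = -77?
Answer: 18482137/113230 ≈ 163.23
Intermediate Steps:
M = -1690 (M = 7 + (74 - 77*23) = 7 + (74 - 1771) = 7 - 1697 = -1690)
W(115) - (-8257/H(52) - 22634/M) = 115 - (-8257/134 - 22634/(-1690)) = 115 - (-8257*1/134 - 22634*(-1/1690)) = 115 - (-8257/134 + 11317/845) = 115 - 1*(-5460687/113230) = 115 + 5460687/113230 = 18482137/113230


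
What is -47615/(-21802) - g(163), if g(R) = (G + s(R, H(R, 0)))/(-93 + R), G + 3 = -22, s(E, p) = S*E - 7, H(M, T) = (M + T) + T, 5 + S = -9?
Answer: 26891439/763070 ≈ 35.241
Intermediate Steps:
S = -14 (S = -5 - 9 = -14)
H(M, T) = M + 2*T
s(E, p) = -7 - 14*E (s(E, p) = -14*E - 7 = -7 - 14*E)
G = -25 (G = -3 - 22 = -25)
g(R) = (-32 - 14*R)/(-93 + R) (g(R) = (-25 + (-7 - 14*R))/(-93 + R) = (-32 - 14*R)/(-93 + R))
-47615/(-21802) - g(163) = -47615/(-21802) - 2*(-16 - 7*163)/(-93 + 163) = -47615*(-1/21802) - 2*(-16 - 1141)/70 = 47615/21802 - 2*(-1157)/70 = 47615/21802 - 1*(-1157/35) = 47615/21802 + 1157/35 = 26891439/763070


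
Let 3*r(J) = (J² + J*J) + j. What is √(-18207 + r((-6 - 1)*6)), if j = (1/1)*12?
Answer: I*√17027 ≈ 130.49*I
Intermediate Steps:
j = 12 (j = (1*1)*12 = 1*12 = 12)
r(J) = 4 + 2*J²/3 (r(J) = ((J² + J*J) + 12)/3 = ((J² + J²) + 12)/3 = (2*J² + 12)/3 = (12 + 2*J²)/3 = 4 + 2*J²/3)
√(-18207 + r((-6 - 1)*6)) = √(-18207 + (4 + 2*((-6 - 1)*6)²/3)) = √(-18207 + (4 + 2*(-7*6)²/3)) = √(-18207 + (4 + (⅔)*(-42)²)) = √(-18207 + (4 + (⅔)*1764)) = √(-18207 + (4 + 1176)) = √(-18207 + 1180) = √(-17027) = I*√17027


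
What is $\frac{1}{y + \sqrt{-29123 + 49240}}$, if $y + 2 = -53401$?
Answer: $- \frac{53403}{2851860292} - \frac{\sqrt{20117}}{2851860292} \approx -1.8775 \cdot 10^{-5}$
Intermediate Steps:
$y = -53403$ ($y = -2 - 53401 = -53403$)
$\frac{1}{y + \sqrt{-29123 + 49240}} = \frac{1}{-53403 + \sqrt{-29123 + 49240}} = \frac{1}{-53403 + \sqrt{20117}}$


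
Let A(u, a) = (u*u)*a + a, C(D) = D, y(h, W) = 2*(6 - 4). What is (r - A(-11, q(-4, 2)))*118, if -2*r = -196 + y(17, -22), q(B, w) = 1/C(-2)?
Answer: 18526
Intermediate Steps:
y(h, W) = 4 (y(h, W) = 2*2 = 4)
q(B, w) = -1/2 (q(B, w) = 1/(-2) = -1/2)
A(u, a) = a + a*u**2 (A(u, a) = u**2*a + a = a*u**2 + a = a + a*u**2)
r = 96 (r = -(-196 + 4)/2 = -1/2*(-192) = 96)
(r - A(-11, q(-4, 2)))*118 = (96 - (-1)*(1 + (-11)**2)/2)*118 = (96 - (-1)*(1 + 121)/2)*118 = (96 - (-1)*122/2)*118 = (96 - 1*(-61))*118 = (96 + 61)*118 = 157*118 = 18526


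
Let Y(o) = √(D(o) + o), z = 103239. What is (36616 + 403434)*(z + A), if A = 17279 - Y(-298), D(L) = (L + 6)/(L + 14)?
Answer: 53033945900 - 440050*I*√1497035/71 ≈ 5.3034e+10 - 7.5833e+6*I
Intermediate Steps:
D(L) = (6 + L)/(14 + L)
Y(o) = √(o + (6 + o)/(14 + o)) (Y(o) = √((6 + o)/(14 + o) + o) = √(o + (6 + o)/(14 + o)))
A = 17279 - I*√1497035/71 (A = 17279 - √((6 - 298 - 298*(14 - 298))/(14 - 298)) = 17279 - √((6 - 298 - 298*(-284))/(-284)) = 17279 - √(-(6 - 298 + 84632)/284) = 17279 - √(-1/284*84340) = 17279 - √(-21085/71) = 17279 - I*√1497035/71 ≈ 17279.0 - 17.233*I)
(36616 + 403434)*(z + A) = (36616 + 403434)*(103239 + (17279 - I*√1497035/71)) = 440050*(120518 - I*√1497035/71) = 53033945900 - 440050*I*√1497035/71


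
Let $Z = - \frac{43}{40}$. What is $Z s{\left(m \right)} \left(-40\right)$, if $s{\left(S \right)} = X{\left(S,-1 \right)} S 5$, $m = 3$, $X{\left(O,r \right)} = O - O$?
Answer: $0$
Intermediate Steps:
$X{\left(O,r \right)} = 0$
$Z = - \frac{43}{40}$ ($Z = \left(-43\right) \frac{1}{40} = - \frac{43}{40} \approx -1.075$)
$s{\left(S \right)} = 0$ ($s{\left(S \right)} = 0 S 5 = 0 \cdot 5 = 0$)
$Z s{\left(m \right)} \left(-40\right) = \left(- \frac{43}{40}\right) 0 \left(-40\right) = 0 \left(-40\right) = 0$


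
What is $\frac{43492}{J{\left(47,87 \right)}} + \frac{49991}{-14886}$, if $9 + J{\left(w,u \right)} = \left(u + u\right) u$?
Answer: $- \frac{12099103}{25023366} \approx -0.48351$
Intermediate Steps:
$J{\left(w,u \right)} = -9 + 2 u^{2}$ ($J{\left(w,u \right)} = -9 + \left(u + u\right) u = -9 + 2 u u = -9 + 2 u^{2}$)
$\frac{43492}{J{\left(47,87 \right)}} + \frac{49991}{-14886} = \frac{43492}{-9 + 2 \cdot 87^{2}} + \frac{49991}{-14886} = \frac{43492}{-9 + 2 \cdot 7569} + 49991 \left(- \frac{1}{14886}\right) = \frac{43492}{-9 + 15138} - \frac{49991}{14886} = \frac{43492}{15129} - \frac{49991}{14886} = - \frac{12099103}{25023366}$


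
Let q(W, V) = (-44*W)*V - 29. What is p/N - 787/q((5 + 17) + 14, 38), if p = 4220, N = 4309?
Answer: 257523803/259492289 ≈ 0.99241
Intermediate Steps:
q(W, V) = -29 - 44*V*W (q(W, V) = -44*V*W - 29 = -29 - 44*V*W)
p/N - 787/q((5 + 17) + 14, 38) = 4220/4309 - 787/(-29 - 44*38*((5 + 17) + 14)) = 4220*(1/4309) - 787/(-29 - 44*38*(22 + 14)) = 4220/4309 - 787/(-29 - 44*38*36) = 4220/4309 - 787/(-29 - 60192) = 4220/4309 - 787/(-60221) = 4220/4309 - 787*(-1/60221) = 4220/4309 + 787/60221 = 257523803/259492289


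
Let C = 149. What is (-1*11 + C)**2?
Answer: 19044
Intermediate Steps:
(-1*11 + C)**2 = (-1*11 + 149)**2 = (-11 + 149)**2 = 138**2 = 19044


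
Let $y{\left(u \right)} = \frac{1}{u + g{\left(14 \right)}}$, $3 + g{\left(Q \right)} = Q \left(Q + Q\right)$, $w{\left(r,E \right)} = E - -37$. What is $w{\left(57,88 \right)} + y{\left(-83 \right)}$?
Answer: $\frac{38251}{306} \approx 125.0$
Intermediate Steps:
$w{\left(r,E \right)} = 37 + E$ ($w{\left(r,E \right)} = E + 37 = 37 + E$)
$g{\left(Q \right)} = -3 + 2 Q^{2}$ ($g{\left(Q \right)} = -3 + Q \left(Q + Q\right) = -3 + Q 2 Q = -3 + 2 Q^{2}$)
$y{\left(u \right)} = \frac{1}{389 + u}$ ($y{\left(u \right)} = \frac{1}{u - \left(3 - 2 \cdot 14^{2}\right)} = \frac{1}{u + \left(-3 + 2 \cdot 196\right)} = \frac{1}{u + \left(-3 + 392\right)} = \frac{1}{u + 389} = \frac{1}{389 + u}$)
$w{\left(57,88 \right)} + y{\left(-83 \right)} = \left(37 + 88\right) + \frac{1}{389 - 83} = 125 + \frac{1}{306} = \frac{38251}{306}$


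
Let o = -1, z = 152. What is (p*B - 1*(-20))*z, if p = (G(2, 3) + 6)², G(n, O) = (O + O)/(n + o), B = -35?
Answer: -763040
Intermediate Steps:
G(n, O) = 2*O/(-1 + n) (G(n, O) = (O + O)/(n - 1) = (2*O)/(-1 + n) = 2*O/(-1 + n))
p = 144 (p = (2*3/(-1 + 2) + 6)² = (2*3/1 + 6)² = (2*3*1 + 6)² = (6 + 6)² = 12² = 144)
(p*B - 1*(-20))*z = (144*(-35) - 1*(-20))*152 = (-5040 + 20)*152 = -5020*152 = -763040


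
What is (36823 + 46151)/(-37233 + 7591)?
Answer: -41487/14821 ≈ -2.7992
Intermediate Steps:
(36823 + 46151)/(-37233 + 7591) = 82974/(-29642) = 82974*(-1/29642) = -41487/14821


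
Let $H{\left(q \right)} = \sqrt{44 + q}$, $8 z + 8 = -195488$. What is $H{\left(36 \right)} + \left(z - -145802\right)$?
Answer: $121365 + 4 \sqrt{5} \approx 1.2137 \cdot 10^{5}$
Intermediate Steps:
$z = -24437$ ($z = -1 + \frac{1}{8} \left(-195488\right) = -1 - 24436 = -24437$)
$H{\left(36 \right)} + \left(z - -145802\right) = \sqrt{44 + 36} - -121365 = \sqrt{80} + \left(-24437 + 145802\right) = 4 \sqrt{5} + 121365 = 121365 + 4 \sqrt{5}$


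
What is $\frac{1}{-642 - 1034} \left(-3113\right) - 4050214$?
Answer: $- \frac{6788155551}{1676} \approx -4.0502 \cdot 10^{6}$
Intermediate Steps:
$\frac{1}{-642 - 1034} \left(-3113\right) - 4050214 = \frac{1}{-1676} \left(-3113\right) - 4050214 = \left(- \frac{1}{1676}\right) \left(-3113\right) - 4050214 = \frac{3113}{1676} - 4050214 = - \frac{6788155551}{1676}$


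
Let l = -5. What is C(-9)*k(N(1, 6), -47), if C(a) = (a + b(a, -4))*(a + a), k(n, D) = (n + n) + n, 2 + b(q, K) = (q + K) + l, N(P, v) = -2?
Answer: -3132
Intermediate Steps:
b(q, K) = -7 + K + q (b(q, K) = -2 + ((q + K) - 5) = -2 + ((K + q) - 5) = -2 + (-5 + K + q) = -7 + K + q)
k(n, D) = 3*n (k(n, D) = 2*n + n = 3*n)
C(a) = 2*a*(-11 + 2*a) (C(a) = (a + (-7 - 4 + a))*(a + a) = (a + (-11 + a))*(2*a) = (-11 + 2*a)*(2*a) = 2*a*(-11 + 2*a))
C(-9)*k(N(1, 6), -47) = (2*(-9)*(-11 + 2*(-9)))*(3*(-2)) = (2*(-9)*(-11 - 18))*(-6) = (2*(-9)*(-29))*(-6) = 522*(-6) = -3132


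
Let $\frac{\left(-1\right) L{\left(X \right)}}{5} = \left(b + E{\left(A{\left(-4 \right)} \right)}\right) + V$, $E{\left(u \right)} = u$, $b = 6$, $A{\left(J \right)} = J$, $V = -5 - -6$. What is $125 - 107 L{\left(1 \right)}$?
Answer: $1730$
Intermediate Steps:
$V = 1$ ($V = -5 + 6 = 1$)
$L{\left(X \right)} = -15$ ($L{\left(X \right)} = - 5 \left(\left(6 - 4\right) + 1\right) = - 5 \left(2 + 1\right) = \left(-5\right) 3 = -15$)
$125 - 107 L{\left(1 \right)} = 125 - -1605 = 125 + 1605 = 1730$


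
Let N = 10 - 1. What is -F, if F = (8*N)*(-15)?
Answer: 1080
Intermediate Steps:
N = 9
F = -1080 (F = (8*9)*(-15) = 72*(-15) = -1080)
-F = -1*(-1080) = 1080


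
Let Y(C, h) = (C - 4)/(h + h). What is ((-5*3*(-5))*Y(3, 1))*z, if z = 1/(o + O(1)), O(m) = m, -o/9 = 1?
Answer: 75/16 ≈ 4.6875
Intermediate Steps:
o = -9 (o = -9*1 = -9)
Y(C, h) = (-4 + C)/(2*h) (Y(C, h) = (-4 + C)/((2*h)) = (-4 + C)*(1/(2*h)) = (-4 + C)/(2*h))
z = -⅛ (z = 1/(-9 + 1) = 1/(-8) = -⅛ ≈ -0.12500)
((-5*3*(-5))*Y(3, 1))*z = ((-5*3*(-5))*((½)*(-4 + 3)/1))*(-⅛) = ((-15*(-5))*((½)*1*(-1)))*(-⅛) = (75*(-½))*(-⅛) = -75/2*(-⅛) = 75/16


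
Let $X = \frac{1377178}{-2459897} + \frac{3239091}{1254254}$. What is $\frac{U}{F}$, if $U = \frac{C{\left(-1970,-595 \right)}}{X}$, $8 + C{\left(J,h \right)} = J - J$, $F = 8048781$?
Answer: $- \frac{2243880474064}{4566219230881227465} \approx -4.9141 \cdot 10^{-7}$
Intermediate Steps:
$C{\left(J,h \right)} = -8$ ($C{\left(J,h \right)} = -8 + \left(J - J\right) = -8 + 0 = -8$)
$X = \frac{567318110765}{280485059258}$ ($X = 1377178 \left(- \frac{1}{2459897}\right) + 3239091 \cdot \frac{1}{1254254} = - \frac{125198}{223627} + \frac{3239091}{1254254} = \frac{567318110765}{280485059258} \approx 2.0226$)
$U = - \frac{2243880474064}{567318110765}$ ($U = - \frac{8}{\frac{567318110765}{280485059258}} = \left(-8\right) \frac{280485059258}{567318110765} = - \frac{2243880474064}{567318110765} \approx -3.9552$)
$\frac{U}{F} = - \frac{2243880474064}{567318110765 \cdot 8048781} = \left(- \frac{2243880474064}{567318110765}\right) \frac{1}{8048781} = - \frac{2243880474064}{4566219230881227465}$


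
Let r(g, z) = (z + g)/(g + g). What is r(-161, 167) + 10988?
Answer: 1769065/161 ≈ 10988.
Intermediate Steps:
r(g, z) = (g + z)/(2*g) (r(g, z) = (g + z)/((2*g)) = (g + z)*(1/(2*g)) = (g + z)/(2*g))
r(-161, 167) + 10988 = (½)*(-161 + 167)/(-161) + 10988 = (½)*(-1/161)*6 + 10988 = -3/161 + 10988 = 1769065/161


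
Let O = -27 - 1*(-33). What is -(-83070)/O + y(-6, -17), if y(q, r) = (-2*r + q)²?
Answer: 14629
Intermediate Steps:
O = 6 (O = -27 + 33 = 6)
y(q, r) = (q - 2*r)²
-(-83070)/O + y(-6, -17) = -(-83070)/6 + (-6 - 2*(-17))² = -(-83070)/6 + (-6 + 34)² = -195*(-71) + 28² = 13845 + 784 = 14629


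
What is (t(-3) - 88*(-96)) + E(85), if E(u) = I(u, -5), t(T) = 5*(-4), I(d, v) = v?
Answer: 8423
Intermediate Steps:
t(T) = -20
E(u) = -5
(t(-3) - 88*(-96)) + E(85) = (-20 - 88*(-96)) - 5 = (-20 + 8448) - 5 = 8428 - 5 = 8423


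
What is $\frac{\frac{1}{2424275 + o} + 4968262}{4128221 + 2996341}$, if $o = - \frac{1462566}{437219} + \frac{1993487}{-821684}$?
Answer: $\frac{2163511462702148840812891}{3102507789188828443283943} \approx 0.69734$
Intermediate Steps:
$o = - \frac{2073357473797}{359255856796}$ ($o = \left(-1462566\right) \frac{1}{437219} + 1993487 \left(- \frac{1}{821684}\right) = - \frac{1462566}{437219} - \frac{1993487}{821684} = - \frac{2073357473797}{359255856796} \approx -5.7713$)
$\frac{\frac{1}{2424275 + o} + 4968262}{4128221 + 2996341} = \frac{\frac{1}{2424275 - \frac{2073357473797}{359255856796}} + 4968262}{4128221 + 2996341} = \frac{\frac{1}{\frac{870932918876649103}{359255856796}} + 4968262}{7124562} = \left(\frac{359255856796}{870932918876649103} + 4968262\right) \frac{1}{7124562} = \frac{4327022925404297681625782}{870932918876649103} \cdot \frac{1}{7124562} = \frac{2163511462702148840812891}{3102507789188828443283943}$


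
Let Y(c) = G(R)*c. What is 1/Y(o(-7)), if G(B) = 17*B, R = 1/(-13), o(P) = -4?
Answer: 13/68 ≈ 0.19118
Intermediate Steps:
R = -1/13 ≈ -0.076923
Y(c) = -17*c/13 (Y(c) = (17*(-1/13))*c = -17*c/13)
1/Y(o(-7)) = 1/(-17/13*(-4)) = 1/(68/13) = 13/68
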